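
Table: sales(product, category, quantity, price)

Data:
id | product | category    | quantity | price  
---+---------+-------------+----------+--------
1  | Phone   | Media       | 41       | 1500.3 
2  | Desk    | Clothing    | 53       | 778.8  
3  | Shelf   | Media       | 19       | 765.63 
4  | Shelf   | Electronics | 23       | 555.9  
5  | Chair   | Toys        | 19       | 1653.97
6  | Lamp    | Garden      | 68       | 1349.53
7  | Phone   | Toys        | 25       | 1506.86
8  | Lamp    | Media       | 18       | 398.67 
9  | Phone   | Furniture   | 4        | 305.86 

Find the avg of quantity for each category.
SELECT category, AVG(quantity) as result
FROM sales
GROUP BY category

Result:
  Clothing: 53.00
  Electronics: 23.00
  Furniture: 4.00
  Garden: 68.00
  Media: 26.00
  Toys: 22.00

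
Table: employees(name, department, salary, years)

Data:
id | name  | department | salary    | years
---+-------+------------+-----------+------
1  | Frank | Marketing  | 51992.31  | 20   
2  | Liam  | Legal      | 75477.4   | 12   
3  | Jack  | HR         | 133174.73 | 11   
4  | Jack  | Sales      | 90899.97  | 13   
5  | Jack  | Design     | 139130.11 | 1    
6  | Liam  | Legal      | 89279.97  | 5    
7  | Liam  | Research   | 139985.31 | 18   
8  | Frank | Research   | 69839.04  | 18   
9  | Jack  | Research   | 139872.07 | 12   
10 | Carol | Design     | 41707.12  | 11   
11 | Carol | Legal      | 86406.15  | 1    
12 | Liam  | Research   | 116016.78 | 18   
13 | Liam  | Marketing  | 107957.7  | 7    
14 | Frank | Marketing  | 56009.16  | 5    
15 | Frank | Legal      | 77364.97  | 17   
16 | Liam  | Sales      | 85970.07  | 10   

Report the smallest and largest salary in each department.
SELECT department, MIN(salary), MAX(salary)
FROM employees
GROUP BY department

Result:
  Design: min=41707.12, max=139130.11
  HR: min=133174.73, max=133174.73
  Legal: min=75477.40, max=89279.97
  Marketing: min=51992.31, max=107957.70
  Research: min=69839.04, max=139985.31
  Sales: min=85970.07, max=90899.97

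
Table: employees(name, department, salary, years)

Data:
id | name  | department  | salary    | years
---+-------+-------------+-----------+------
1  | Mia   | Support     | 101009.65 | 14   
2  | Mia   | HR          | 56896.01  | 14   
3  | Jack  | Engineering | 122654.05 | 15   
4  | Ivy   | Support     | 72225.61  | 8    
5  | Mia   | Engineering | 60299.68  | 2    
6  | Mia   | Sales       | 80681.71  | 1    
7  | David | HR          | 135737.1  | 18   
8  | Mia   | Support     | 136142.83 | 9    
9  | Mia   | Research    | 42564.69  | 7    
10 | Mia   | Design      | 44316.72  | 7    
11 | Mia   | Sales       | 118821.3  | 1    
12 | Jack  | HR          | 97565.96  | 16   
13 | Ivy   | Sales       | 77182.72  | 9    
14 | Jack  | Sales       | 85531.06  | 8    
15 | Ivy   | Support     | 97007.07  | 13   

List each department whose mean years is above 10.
SELECT department, AVG(years)
FROM employees
GROUP BY department
HAVING AVG(years) > 10

Result:
  HR: avg=16.00
  Support: avg=11.00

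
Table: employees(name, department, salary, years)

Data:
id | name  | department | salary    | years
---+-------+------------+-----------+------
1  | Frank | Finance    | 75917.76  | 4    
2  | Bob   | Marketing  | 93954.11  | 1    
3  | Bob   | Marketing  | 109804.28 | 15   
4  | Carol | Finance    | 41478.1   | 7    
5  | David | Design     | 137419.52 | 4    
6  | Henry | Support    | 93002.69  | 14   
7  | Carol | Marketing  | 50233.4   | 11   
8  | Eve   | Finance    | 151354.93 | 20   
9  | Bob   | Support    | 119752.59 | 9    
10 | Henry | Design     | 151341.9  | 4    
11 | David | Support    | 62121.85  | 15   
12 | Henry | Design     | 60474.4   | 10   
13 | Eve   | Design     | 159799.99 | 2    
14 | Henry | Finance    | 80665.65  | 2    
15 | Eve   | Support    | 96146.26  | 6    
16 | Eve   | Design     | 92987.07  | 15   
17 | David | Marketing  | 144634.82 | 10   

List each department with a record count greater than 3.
SELECT department, COUNT(*) as cnt
FROM employees
GROUP BY department
HAVING COUNT(*) > 3

Result:
  Design: 5
  Finance: 4
  Marketing: 4
  Support: 4

Note: HAVING filters groups after aggregation, WHERE filters rows before.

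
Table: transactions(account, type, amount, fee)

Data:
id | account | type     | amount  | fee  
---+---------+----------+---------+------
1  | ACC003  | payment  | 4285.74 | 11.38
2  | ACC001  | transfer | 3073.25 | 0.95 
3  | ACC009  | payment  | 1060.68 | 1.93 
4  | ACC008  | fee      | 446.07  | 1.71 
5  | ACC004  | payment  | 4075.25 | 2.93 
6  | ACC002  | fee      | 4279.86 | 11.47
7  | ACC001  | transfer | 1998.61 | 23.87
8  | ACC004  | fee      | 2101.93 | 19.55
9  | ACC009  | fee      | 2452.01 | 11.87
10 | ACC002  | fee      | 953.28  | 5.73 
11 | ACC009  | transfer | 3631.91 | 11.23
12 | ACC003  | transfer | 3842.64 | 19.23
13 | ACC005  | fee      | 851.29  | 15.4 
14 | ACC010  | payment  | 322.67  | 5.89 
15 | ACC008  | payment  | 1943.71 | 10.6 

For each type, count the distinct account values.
SELECT type, COUNT(DISTINCT account)
FROM transactions
GROUP BY type

Result:
  fee: 5 distinct
  payment: 5 distinct
  transfer: 3 distinct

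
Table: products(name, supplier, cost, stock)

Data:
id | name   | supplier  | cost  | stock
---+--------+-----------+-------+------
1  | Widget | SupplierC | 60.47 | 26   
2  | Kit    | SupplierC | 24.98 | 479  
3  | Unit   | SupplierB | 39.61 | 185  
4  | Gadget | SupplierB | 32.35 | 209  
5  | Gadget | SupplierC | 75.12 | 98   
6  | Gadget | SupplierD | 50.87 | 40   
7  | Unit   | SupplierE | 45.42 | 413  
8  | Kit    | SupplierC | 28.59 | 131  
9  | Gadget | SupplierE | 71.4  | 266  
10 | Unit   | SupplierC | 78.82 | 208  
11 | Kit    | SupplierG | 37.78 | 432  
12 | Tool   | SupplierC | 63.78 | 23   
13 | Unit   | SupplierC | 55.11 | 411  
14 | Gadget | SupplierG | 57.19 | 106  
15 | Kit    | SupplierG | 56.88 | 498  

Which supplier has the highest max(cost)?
SELECT supplier, MAX(cost) as val
FROM products
GROUP BY supplier
ORDER BY val DESC
LIMIT 1

Result: SupplierC with max(cost) = 78.82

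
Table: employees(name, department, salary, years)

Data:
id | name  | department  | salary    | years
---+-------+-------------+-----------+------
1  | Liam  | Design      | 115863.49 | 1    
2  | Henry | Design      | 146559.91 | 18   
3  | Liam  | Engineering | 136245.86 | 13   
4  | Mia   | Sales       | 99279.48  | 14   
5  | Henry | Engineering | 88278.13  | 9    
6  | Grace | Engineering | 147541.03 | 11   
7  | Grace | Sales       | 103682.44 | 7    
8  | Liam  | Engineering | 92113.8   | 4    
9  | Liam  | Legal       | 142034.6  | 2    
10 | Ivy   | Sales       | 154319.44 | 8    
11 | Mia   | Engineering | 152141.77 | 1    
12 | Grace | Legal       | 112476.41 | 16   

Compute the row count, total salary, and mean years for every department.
SELECT department,
       COUNT(*) as cnt,
       SUM(salary) as total_salary,
       AVG(years) as avg_years
FROM employees
GROUP BY department

Result:
  Design: 2 records, 262423.40 total salary, 9.50 avg years
  Engineering: 5 records, 616320.59 total salary, 7.60 avg years
  Legal: 2 records, 254511.01 total salary, 9.00 avg years
  Sales: 3 records, 357281.36 total salary, 9.67 avg years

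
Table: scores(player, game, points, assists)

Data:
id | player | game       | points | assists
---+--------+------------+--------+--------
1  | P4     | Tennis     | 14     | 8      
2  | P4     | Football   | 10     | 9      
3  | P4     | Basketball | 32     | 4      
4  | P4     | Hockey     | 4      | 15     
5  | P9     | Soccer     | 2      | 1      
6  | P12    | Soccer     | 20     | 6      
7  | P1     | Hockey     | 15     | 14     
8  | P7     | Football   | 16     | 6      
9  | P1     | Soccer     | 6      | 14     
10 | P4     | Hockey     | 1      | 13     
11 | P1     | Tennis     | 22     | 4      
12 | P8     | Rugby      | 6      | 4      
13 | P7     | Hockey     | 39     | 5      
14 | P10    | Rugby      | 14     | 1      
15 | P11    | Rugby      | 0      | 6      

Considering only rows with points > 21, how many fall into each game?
SELECT game, COUNT(*)
FROM scores
WHERE points > 21
GROUP BY game

Note: WHERE filters rows before grouping.

Result:
  Basketball: 1
  Hockey: 1
  Tennis: 1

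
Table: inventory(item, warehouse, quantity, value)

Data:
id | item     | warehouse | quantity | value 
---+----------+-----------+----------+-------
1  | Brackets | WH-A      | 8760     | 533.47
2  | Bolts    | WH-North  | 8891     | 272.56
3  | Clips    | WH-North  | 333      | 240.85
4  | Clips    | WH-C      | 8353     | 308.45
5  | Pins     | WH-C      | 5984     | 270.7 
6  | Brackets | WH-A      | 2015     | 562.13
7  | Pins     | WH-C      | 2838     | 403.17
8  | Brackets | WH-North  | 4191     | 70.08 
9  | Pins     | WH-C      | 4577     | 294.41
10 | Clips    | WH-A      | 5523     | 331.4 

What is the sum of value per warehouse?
SELECT warehouse, SUM(value) as result
FROM inventory
GROUP BY warehouse

Result:
  WH-A: 1427.00
  WH-C: 1276.73
  WH-North: 583.49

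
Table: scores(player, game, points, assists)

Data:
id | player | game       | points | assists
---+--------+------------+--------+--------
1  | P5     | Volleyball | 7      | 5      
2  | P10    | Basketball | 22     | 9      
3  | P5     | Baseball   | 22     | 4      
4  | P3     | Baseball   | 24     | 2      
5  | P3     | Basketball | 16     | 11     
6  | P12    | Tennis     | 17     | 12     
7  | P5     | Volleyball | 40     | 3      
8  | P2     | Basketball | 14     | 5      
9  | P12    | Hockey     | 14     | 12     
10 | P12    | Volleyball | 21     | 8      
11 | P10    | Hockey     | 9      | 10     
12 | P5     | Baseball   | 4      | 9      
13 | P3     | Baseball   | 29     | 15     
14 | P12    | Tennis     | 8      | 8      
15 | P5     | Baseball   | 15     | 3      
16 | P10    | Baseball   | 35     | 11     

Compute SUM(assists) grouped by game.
SELECT game, SUM(assists) as result
FROM scores
GROUP BY game

Result:
  Baseball: 44
  Basketball: 25
  Hockey: 22
  Tennis: 20
  Volleyball: 16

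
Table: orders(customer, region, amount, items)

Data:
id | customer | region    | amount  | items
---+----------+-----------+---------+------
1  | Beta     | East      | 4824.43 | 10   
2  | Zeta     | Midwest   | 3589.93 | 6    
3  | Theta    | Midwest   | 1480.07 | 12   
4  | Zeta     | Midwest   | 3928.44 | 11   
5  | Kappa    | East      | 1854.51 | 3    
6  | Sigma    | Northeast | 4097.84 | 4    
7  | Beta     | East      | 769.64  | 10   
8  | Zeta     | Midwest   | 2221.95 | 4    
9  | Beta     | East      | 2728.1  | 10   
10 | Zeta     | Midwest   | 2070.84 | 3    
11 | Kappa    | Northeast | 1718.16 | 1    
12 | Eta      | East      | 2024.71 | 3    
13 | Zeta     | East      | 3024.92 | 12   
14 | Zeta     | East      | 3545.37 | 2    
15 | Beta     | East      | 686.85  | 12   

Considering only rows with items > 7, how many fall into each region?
SELECT region, COUNT(*)
FROM orders
WHERE items > 7
GROUP BY region

Note: WHERE filters rows before grouping.

Result:
  East: 5
  Midwest: 2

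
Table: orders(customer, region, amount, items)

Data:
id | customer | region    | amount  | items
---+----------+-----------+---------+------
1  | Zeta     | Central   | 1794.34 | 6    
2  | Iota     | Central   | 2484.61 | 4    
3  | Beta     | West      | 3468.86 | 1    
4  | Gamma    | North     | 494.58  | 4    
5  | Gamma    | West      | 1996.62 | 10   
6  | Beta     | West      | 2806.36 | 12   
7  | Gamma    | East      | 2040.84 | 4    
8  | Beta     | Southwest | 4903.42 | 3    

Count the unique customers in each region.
SELECT region, COUNT(DISTINCT customer)
FROM orders
GROUP BY region

Result:
  Central: 2 distinct
  East: 1 distinct
  North: 1 distinct
  Southwest: 1 distinct
  West: 2 distinct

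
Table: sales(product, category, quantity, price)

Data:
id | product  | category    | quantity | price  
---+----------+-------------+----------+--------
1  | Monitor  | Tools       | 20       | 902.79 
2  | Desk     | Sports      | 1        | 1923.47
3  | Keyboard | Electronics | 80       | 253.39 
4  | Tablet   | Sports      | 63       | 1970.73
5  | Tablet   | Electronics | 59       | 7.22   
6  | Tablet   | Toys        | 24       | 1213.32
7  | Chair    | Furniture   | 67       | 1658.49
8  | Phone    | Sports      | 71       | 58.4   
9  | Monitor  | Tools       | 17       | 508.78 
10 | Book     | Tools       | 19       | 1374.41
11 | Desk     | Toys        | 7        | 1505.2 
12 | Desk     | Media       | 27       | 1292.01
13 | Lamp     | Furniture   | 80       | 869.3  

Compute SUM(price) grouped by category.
SELECT category, SUM(price) as result
FROM sales
GROUP BY category

Result:
  Electronics: 260.61
  Furniture: 2527.79
  Media: 1292.01
  Sports: 3952.60
  Tools: 2785.98
  Toys: 2718.52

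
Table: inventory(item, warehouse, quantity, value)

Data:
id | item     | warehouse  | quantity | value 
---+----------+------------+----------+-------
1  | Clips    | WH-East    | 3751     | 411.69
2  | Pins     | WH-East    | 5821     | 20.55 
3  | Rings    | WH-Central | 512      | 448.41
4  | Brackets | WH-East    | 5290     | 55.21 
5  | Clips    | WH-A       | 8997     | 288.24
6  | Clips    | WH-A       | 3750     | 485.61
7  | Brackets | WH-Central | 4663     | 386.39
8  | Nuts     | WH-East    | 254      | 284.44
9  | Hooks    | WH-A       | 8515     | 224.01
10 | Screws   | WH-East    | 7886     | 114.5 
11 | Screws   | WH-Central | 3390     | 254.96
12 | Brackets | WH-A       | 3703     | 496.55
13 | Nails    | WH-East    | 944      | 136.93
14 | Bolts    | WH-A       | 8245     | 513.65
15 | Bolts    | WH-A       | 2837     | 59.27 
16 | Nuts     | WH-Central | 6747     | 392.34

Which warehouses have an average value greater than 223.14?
SELECT warehouse, AVG(value)
FROM inventory
GROUP BY warehouse
HAVING AVG(value) > 223.14

Result:
  WH-A: avg=344.56
  WH-Central: avg=370.53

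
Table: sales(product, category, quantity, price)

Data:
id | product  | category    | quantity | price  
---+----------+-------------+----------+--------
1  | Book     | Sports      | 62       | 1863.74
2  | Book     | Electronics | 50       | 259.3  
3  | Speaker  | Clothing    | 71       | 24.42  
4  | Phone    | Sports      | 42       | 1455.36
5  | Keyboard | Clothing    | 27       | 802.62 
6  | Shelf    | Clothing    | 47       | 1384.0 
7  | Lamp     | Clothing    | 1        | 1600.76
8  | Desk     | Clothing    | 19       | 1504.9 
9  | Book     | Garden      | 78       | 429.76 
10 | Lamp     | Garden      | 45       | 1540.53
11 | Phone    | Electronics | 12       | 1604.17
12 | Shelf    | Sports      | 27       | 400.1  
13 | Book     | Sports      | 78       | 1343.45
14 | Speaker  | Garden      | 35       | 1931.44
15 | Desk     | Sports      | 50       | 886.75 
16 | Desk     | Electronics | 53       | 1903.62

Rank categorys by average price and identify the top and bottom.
SELECT category, AVG(price)
FROM sales
GROUP BY category
ORDER BY AVG(price)

All groups:
  Clothing: 1063.34
  Sports: 1189.88
  Electronics: 1255.70
  Garden: 1300.58

Highest: Garden (1300.58)
Lowest: Clothing (1063.34)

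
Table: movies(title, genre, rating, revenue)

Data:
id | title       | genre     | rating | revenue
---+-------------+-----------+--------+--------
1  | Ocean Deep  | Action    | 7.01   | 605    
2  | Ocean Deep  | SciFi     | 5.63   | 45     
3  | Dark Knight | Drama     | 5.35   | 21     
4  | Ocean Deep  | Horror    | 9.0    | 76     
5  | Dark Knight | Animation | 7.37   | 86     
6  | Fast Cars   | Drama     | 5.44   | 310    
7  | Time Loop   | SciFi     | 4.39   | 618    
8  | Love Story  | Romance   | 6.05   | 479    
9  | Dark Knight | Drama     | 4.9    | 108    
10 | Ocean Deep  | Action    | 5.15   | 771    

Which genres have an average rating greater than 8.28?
SELECT genre, AVG(rating)
FROM movies
GROUP BY genre
HAVING AVG(rating) > 8.28

Result:
  Horror: avg=9.00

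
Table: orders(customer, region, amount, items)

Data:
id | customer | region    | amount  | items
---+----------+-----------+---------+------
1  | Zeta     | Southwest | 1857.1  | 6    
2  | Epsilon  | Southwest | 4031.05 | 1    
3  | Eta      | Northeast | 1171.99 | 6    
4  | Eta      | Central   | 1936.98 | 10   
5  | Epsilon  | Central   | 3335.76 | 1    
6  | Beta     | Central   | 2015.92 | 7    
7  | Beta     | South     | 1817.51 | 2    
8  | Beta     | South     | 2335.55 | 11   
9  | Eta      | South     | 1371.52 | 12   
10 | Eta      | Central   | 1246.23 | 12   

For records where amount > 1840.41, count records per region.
SELECT region, COUNT(*)
FROM orders
WHERE amount > 1840.41
GROUP BY region

Note: WHERE filters rows before grouping.

Result:
  Central: 3
  South: 1
  Southwest: 2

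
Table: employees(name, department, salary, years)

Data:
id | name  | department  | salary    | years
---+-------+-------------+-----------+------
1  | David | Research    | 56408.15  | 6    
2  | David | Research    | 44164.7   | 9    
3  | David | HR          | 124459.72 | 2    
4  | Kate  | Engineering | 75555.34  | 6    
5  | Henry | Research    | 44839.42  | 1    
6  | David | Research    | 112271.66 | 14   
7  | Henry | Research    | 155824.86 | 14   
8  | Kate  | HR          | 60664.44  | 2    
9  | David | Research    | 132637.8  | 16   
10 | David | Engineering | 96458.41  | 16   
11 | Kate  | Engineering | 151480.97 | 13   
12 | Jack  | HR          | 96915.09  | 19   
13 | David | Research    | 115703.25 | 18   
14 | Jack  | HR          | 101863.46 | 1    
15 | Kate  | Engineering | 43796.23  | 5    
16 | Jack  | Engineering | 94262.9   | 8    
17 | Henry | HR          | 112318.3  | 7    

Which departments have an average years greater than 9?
SELECT department, AVG(years)
FROM employees
GROUP BY department
HAVING AVG(years) > 9

Result:
  Engineering: avg=9.60
  Research: avg=11.14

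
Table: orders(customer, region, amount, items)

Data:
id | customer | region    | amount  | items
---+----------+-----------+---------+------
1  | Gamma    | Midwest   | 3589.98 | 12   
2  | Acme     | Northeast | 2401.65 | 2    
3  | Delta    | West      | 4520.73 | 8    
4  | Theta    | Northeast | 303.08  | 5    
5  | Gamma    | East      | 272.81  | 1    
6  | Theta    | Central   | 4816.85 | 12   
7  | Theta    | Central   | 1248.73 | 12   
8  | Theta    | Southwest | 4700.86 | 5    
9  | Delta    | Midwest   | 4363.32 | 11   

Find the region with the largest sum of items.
SELECT region, SUM(items) as val
FROM orders
GROUP BY region
ORDER BY val DESC
LIMIT 1

Result: Central with sum(items) = 24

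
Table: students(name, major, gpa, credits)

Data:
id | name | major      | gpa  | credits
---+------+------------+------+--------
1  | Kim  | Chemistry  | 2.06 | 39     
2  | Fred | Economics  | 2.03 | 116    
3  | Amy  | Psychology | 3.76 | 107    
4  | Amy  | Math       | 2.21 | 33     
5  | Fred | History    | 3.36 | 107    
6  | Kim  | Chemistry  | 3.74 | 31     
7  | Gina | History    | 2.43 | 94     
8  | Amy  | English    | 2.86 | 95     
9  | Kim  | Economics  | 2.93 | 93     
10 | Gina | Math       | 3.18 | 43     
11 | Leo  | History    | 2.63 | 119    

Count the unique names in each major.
SELECT major, COUNT(DISTINCT name)
FROM students
GROUP BY major

Result:
  Chemistry: 1 distinct
  Economics: 2 distinct
  English: 1 distinct
  History: 3 distinct
  Math: 2 distinct
  Psychology: 1 distinct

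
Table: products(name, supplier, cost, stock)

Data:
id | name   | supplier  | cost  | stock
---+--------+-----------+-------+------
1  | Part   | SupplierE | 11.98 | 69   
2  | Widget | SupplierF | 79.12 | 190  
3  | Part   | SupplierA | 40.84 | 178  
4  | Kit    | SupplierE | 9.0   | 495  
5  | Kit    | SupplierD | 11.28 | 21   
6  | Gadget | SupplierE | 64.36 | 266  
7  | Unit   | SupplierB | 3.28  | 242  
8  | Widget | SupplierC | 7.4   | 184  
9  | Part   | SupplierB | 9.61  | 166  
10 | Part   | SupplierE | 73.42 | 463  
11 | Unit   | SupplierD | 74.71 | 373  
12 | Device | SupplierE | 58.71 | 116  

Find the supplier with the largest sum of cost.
SELECT supplier, SUM(cost) as val
FROM products
GROUP BY supplier
ORDER BY val DESC
LIMIT 1

Result: SupplierE with sum(cost) = 217.47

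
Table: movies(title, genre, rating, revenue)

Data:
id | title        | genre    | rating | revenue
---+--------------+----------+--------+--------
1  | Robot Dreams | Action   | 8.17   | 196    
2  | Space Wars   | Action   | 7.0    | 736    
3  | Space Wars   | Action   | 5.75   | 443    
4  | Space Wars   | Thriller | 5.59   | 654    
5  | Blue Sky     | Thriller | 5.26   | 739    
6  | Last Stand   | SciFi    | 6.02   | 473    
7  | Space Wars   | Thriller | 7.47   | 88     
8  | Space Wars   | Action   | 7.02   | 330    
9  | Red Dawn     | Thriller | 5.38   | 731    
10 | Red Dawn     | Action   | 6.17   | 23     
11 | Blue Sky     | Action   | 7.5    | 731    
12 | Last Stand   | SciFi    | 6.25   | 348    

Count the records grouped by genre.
SELECT genre, COUNT(*) as count
FROM movies
GROUP BY genre

Result:
  Action: 6
  SciFi: 2
  Thriller: 4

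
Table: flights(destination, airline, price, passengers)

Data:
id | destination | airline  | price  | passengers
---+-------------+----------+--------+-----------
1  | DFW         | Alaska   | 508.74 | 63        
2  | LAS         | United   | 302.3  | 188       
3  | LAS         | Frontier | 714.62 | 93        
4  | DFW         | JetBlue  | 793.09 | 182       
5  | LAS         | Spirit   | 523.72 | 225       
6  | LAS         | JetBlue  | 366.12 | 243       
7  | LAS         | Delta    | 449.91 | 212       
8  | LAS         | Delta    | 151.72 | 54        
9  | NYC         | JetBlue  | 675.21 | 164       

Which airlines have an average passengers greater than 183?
SELECT airline, AVG(passengers)
FROM flights
GROUP BY airline
HAVING AVG(passengers) > 183

Result:
  JetBlue: avg=196.33
  Spirit: avg=225.00
  United: avg=188.00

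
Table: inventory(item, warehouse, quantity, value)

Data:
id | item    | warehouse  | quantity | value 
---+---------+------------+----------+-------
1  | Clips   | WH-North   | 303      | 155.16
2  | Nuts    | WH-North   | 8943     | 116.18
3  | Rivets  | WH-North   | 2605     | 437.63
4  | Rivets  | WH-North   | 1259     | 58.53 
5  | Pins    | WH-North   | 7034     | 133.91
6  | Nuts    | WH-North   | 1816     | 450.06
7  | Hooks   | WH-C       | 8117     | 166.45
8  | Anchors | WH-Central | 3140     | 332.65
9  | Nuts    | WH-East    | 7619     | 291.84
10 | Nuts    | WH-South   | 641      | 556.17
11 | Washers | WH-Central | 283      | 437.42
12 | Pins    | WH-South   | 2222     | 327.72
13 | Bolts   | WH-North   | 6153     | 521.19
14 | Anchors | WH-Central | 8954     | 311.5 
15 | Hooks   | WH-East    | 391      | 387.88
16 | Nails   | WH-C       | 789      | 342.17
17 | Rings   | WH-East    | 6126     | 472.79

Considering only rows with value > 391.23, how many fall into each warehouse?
SELECT warehouse, COUNT(*)
FROM inventory
WHERE value > 391.23
GROUP BY warehouse

Note: WHERE filters rows before grouping.

Result:
  WH-Central: 1
  WH-East: 1
  WH-North: 3
  WH-South: 1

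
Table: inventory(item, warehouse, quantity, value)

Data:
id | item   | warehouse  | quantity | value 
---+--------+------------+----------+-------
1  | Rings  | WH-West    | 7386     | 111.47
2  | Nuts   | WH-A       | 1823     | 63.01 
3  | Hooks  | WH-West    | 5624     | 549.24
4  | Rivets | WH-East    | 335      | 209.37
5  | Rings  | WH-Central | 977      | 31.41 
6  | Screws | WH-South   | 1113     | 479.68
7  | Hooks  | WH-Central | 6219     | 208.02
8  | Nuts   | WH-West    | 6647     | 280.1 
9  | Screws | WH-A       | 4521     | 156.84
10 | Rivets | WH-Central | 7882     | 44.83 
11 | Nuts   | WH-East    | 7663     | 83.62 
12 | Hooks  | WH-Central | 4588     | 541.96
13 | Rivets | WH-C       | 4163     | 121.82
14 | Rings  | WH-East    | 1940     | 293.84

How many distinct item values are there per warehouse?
SELECT warehouse, COUNT(DISTINCT item)
FROM inventory
GROUP BY warehouse

Result:
  WH-A: 2 distinct
  WH-C: 1 distinct
  WH-Central: 3 distinct
  WH-East: 3 distinct
  WH-South: 1 distinct
  WH-West: 3 distinct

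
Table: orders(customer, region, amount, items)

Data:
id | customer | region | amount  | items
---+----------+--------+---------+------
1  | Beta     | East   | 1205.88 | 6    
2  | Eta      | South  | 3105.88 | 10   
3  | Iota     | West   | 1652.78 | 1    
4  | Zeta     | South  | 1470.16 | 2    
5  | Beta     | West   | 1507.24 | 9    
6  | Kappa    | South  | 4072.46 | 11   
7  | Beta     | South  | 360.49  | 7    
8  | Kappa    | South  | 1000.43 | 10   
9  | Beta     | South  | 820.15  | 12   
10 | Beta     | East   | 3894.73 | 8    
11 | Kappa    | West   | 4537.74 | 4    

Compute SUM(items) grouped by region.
SELECT region, SUM(items) as result
FROM orders
GROUP BY region

Result:
  East: 14
  South: 52
  West: 14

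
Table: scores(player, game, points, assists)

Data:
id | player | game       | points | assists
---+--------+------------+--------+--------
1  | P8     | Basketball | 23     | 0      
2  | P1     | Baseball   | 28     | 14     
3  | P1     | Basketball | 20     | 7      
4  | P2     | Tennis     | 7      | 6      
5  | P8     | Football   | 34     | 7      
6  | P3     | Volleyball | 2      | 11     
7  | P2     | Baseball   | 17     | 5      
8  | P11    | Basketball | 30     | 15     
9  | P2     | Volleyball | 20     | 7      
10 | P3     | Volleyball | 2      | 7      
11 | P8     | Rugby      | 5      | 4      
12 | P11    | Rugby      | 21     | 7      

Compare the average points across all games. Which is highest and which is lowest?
SELECT game, AVG(points)
FROM scores
GROUP BY game
ORDER BY AVG(points)

All groups:
  Tennis: 7.00
  Volleyball: 8.00
  Rugby: 13.00
  Baseball: 22.50
  Basketball: 24.33
  Football: 34.00

Highest: Football (34.00)
Lowest: Tennis (7.00)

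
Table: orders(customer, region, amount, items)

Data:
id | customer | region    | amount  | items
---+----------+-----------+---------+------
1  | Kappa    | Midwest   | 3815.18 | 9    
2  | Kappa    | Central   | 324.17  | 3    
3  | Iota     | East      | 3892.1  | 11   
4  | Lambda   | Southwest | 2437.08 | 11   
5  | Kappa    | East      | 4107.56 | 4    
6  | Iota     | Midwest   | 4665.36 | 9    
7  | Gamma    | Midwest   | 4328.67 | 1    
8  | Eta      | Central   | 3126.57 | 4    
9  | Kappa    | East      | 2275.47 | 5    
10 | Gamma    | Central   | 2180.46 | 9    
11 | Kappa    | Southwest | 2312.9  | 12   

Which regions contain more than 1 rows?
SELECT region, COUNT(*) as cnt
FROM orders
GROUP BY region
HAVING COUNT(*) > 1

Result:
  Central: 3
  East: 3
  Midwest: 3
  Southwest: 2

Note: HAVING filters groups after aggregation, WHERE filters rows before.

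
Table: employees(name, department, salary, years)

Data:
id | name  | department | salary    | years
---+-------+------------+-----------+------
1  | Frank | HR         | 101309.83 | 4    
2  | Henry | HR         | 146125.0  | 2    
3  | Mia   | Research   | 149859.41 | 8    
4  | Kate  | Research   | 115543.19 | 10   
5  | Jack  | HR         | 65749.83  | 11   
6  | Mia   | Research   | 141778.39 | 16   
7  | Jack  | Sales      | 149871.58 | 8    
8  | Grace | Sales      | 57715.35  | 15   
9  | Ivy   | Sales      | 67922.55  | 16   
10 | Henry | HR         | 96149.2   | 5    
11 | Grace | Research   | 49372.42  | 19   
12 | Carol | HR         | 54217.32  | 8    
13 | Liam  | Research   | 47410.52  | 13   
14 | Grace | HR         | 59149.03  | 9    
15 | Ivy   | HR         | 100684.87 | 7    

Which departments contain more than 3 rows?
SELECT department, COUNT(*) as cnt
FROM employees
GROUP BY department
HAVING COUNT(*) > 3

Result:
  HR: 7
  Research: 5

Note: HAVING filters groups after aggregation, WHERE filters rows before.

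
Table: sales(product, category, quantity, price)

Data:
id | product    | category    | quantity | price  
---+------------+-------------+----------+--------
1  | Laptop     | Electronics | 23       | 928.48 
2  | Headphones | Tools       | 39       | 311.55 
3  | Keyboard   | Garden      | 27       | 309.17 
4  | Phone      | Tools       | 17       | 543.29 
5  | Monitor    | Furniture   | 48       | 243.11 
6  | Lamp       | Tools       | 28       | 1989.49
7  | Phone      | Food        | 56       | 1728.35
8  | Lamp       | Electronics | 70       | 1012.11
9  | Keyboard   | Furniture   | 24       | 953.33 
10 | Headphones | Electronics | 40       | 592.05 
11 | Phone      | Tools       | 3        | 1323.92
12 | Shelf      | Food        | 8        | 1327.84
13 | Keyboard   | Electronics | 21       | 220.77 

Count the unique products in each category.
SELECT category, COUNT(DISTINCT product)
FROM sales
GROUP BY category

Result:
  Electronics: 4 distinct
  Food: 2 distinct
  Furniture: 2 distinct
  Garden: 1 distinct
  Tools: 3 distinct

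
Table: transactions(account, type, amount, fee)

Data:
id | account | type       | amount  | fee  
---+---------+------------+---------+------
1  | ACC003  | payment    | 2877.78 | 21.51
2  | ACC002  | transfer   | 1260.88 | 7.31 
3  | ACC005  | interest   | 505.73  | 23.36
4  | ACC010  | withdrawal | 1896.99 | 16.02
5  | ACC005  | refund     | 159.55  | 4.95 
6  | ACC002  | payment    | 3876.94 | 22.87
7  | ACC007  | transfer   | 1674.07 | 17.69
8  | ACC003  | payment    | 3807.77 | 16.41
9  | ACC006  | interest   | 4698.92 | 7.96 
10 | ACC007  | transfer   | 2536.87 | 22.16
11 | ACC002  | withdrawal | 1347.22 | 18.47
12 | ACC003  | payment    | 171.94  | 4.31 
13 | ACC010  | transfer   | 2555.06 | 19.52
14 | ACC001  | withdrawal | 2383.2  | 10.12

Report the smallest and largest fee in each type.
SELECT type, MIN(fee), MAX(fee)
FROM transactions
GROUP BY type

Result:
  interest: min=7.96, max=23.36
  payment: min=4.31, max=22.87
  refund: min=4.95, max=4.95
  transfer: min=7.31, max=22.16
  withdrawal: min=10.12, max=18.47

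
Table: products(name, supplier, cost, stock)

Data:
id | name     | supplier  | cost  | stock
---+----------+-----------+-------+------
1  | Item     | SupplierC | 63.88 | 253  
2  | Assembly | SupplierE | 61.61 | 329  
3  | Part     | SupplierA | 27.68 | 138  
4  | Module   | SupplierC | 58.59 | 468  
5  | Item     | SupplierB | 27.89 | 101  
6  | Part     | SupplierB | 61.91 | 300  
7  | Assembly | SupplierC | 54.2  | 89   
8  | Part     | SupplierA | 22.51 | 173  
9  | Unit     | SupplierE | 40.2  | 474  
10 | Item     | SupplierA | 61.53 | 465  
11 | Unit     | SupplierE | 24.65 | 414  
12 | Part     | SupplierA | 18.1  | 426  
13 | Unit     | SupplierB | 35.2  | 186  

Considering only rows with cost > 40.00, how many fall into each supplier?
SELECT supplier, COUNT(*)
FROM products
WHERE cost > 40.00
GROUP BY supplier

Note: WHERE filters rows before grouping.

Result:
  SupplierA: 1
  SupplierB: 1
  SupplierC: 3
  SupplierE: 2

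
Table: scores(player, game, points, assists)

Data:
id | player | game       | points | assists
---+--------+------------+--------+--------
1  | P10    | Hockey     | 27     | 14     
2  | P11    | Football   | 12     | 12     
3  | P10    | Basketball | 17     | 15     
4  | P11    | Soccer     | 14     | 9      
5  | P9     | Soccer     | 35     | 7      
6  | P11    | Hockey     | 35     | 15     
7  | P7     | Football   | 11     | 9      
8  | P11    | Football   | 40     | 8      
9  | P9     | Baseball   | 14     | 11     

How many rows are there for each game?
SELECT game, COUNT(*) as count
FROM scores
GROUP BY game

Result:
  Baseball: 1
  Basketball: 1
  Football: 3
  Hockey: 2
  Soccer: 2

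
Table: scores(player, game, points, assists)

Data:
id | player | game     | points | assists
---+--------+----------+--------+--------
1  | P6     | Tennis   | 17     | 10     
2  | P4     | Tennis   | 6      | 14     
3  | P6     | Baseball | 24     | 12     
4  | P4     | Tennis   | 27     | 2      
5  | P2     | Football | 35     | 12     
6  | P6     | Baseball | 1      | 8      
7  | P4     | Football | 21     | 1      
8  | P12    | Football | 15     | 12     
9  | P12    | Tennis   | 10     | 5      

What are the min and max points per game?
SELECT game, MIN(points), MAX(points)
FROM scores
GROUP BY game

Result:
  Baseball: min=1, max=24
  Football: min=15, max=35
  Tennis: min=6, max=27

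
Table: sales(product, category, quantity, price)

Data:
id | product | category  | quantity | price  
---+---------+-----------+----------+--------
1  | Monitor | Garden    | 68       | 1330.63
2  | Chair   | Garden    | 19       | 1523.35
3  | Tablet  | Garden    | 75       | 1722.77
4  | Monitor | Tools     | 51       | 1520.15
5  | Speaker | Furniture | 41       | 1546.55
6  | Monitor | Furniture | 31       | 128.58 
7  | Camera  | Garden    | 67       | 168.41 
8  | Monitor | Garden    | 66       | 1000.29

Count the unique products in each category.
SELECT category, COUNT(DISTINCT product)
FROM sales
GROUP BY category

Result:
  Furniture: 2 distinct
  Garden: 4 distinct
  Tools: 1 distinct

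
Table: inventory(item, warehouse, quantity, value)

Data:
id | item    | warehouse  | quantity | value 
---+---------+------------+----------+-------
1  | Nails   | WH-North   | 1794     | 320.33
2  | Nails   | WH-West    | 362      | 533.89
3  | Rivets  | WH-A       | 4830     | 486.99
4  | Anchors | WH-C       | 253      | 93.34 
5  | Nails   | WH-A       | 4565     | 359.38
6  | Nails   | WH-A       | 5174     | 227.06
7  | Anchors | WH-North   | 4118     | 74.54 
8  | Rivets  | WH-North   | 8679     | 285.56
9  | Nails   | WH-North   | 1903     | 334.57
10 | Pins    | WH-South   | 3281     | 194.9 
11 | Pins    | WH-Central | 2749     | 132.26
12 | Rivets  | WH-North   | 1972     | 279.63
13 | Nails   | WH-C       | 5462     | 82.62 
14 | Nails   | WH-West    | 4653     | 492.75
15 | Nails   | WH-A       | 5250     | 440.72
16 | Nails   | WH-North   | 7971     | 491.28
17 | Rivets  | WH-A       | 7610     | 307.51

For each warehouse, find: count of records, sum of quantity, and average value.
SELECT warehouse,
       COUNT(*) as cnt,
       SUM(quantity) as total_quantity,
       AVG(value) as avg_value
FROM inventory
GROUP BY warehouse

Result:
  WH-A: 5 records, 27429 total quantity, 364.33 avg value
  WH-C: 2 records, 5715 total quantity, 87.98 avg value
  WH-Central: 1 records, 2749 total quantity, 132.26 avg value
  WH-North: 6 records, 26437 total quantity, 297.65 avg value
  WH-South: 1 records, 3281 total quantity, 194.90 avg value
  WH-West: 2 records, 5015 total quantity, 513.32 avg value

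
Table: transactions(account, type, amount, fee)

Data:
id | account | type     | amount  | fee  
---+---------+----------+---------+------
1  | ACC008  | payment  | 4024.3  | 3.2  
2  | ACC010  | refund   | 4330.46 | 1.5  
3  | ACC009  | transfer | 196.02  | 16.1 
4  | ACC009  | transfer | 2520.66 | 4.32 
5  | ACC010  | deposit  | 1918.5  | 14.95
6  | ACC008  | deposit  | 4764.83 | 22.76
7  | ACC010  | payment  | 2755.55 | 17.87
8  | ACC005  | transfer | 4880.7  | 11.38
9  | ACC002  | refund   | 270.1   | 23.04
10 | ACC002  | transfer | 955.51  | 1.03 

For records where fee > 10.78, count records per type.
SELECT type, COUNT(*)
FROM transactions
WHERE fee > 10.78
GROUP BY type

Note: WHERE filters rows before grouping.

Result:
  deposit: 2
  payment: 1
  refund: 1
  transfer: 2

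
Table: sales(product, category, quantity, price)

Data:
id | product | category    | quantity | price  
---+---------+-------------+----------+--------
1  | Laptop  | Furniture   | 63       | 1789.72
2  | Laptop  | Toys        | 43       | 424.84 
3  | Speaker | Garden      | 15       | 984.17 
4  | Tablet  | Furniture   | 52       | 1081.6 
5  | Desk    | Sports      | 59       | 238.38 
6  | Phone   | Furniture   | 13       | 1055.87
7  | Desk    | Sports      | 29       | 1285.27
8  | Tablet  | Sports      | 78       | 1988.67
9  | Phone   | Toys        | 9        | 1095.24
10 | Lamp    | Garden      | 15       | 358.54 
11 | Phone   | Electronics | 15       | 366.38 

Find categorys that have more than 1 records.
SELECT category, COUNT(*) as cnt
FROM sales
GROUP BY category
HAVING COUNT(*) > 1

Result:
  Furniture: 3
  Garden: 2
  Sports: 3
  Toys: 2

Note: HAVING filters groups after aggregation, WHERE filters rows before.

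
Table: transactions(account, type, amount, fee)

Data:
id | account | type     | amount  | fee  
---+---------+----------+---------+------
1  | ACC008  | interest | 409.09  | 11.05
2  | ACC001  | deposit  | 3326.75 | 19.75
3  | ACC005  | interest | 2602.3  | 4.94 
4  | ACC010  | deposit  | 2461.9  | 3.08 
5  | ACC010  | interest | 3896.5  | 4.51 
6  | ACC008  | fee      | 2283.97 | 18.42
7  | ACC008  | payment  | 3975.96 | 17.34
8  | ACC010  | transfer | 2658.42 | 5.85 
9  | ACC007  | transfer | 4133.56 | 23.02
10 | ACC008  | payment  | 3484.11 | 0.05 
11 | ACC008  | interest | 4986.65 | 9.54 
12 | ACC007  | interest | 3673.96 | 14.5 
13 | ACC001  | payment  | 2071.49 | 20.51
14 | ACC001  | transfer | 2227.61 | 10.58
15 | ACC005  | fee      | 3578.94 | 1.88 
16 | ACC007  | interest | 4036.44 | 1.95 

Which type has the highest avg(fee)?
SELECT type, AVG(fee) as val
FROM transactions
GROUP BY type
ORDER BY val DESC
LIMIT 1

Result: transfer with avg(fee) = 13.15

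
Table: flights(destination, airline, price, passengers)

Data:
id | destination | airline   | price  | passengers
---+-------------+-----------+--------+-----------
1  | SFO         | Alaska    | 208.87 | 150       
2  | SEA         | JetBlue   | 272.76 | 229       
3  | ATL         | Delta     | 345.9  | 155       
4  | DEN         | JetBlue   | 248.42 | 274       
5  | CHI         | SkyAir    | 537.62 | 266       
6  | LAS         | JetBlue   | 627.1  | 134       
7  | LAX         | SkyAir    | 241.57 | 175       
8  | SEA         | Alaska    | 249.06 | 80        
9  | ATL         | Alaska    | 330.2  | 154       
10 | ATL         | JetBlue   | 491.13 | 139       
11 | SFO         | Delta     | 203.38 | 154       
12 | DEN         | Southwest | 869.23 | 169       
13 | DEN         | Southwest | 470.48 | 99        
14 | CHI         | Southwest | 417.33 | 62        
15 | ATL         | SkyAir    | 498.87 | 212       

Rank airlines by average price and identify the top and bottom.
SELECT airline, AVG(price)
FROM flights
GROUP BY airline
ORDER BY AVG(price)

All groups:
  Alaska: 262.71
  Delta: 274.64
  JetBlue: 409.85
  SkyAir: 426.02
  Southwest: 585.68

Highest: Southwest (585.68)
Lowest: Alaska (262.71)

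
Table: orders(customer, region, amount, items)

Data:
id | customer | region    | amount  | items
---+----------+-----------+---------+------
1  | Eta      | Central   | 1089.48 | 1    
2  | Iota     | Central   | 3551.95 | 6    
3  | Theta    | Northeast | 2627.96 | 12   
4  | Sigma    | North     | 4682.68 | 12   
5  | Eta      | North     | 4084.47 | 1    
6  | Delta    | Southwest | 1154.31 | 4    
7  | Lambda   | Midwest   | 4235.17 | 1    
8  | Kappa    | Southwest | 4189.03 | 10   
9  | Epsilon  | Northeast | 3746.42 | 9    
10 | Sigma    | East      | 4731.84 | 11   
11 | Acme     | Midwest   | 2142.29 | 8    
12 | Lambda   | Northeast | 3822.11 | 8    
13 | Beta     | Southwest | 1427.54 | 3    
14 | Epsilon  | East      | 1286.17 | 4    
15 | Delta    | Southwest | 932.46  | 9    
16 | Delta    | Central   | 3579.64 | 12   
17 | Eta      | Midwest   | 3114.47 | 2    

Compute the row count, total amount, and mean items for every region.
SELECT region,
       COUNT(*) as cnt,
       SUM(amount) as total_amount,
       AVG(items) as avg_items
FROM orders
GROUP BY region

Result:
  Central: 3 records, 8221.07 total amount, 6.33 avg items
  East: 2 records, 6018.01 total amount, 7.50 avg items
  Midwest: 3 records, 9491.93 total amount, 3.67 avg items
  North: 2 records, 8767.15 total amount, 6.50 avg items
  Northeast: 3 records, 10196.49 total amount, 9.67 avg items
  Southwest: 4 records, 7703.34 total amount, 6.50 avg items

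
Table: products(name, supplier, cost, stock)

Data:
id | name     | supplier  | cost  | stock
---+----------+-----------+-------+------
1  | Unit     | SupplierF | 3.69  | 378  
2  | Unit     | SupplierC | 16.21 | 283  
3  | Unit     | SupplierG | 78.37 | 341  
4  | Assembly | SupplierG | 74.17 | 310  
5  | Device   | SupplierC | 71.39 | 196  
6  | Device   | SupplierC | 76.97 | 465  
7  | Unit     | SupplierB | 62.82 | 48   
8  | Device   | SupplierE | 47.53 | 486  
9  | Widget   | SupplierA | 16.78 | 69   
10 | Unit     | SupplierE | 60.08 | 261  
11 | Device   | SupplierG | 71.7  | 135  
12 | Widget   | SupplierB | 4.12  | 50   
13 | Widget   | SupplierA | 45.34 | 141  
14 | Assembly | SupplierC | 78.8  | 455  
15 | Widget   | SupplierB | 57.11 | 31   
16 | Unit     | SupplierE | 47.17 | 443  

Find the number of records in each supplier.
SELECT supplier, COUNT(*) as count
FROM products
GROUP BY supplier

Result:
  SupplierA: 2
  SupplierB: 3
  SupplierC: 4
  SupplierE: 3
  SupplierF: 1
  SupplierG: 3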